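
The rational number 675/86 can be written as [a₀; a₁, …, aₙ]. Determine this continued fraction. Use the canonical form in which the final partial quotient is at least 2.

[7; 1, 5, 1, 1, 1, 1, 2]

675 ÷ 86 → quotient 7, remainder 73
86 ÷ 73 → quotient 1, remainder 13
73 ÷ 13 → quotient 5, remainder 8
13 ÷ 8 → quotient 1, remainder 5
8 ÷ 5 → quotient 1, remainder 3
5 ÷ 3 → quotient 1, remainder 2
3 ÷ 2 → quotient 1, remainder 1
2 ÷ 1 → quotient 2, remainder 0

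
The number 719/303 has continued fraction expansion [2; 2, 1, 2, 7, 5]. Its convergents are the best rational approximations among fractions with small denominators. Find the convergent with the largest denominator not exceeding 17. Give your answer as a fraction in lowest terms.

19/8

a_0 = 2: 2/1  (≤ bound)
a_1 = 2: 5/2  (≤ bound)
a_2 = 1: 7/3  (≤ bound)
a_3 = 2: 19/8  (≤ bound)
a_4 = 7: 140/59  (> 17, stop)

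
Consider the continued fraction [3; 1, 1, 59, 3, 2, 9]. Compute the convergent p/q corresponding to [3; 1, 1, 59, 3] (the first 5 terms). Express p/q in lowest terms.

Compute successive convergents:
a_0 = 3: 3/1
a_1 = 1: 4/1
a_2 = 1: 7/2
a_3 = 59: 417/119
a_4 = 3: 1258/359

1258/359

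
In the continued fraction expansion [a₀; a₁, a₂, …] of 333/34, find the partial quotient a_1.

Apply division with remainder until the remainder is 0:
333 ÷ 34 → quotient 9, remainder 27
34 ÷ 27 → quotient 1, remainder 7

1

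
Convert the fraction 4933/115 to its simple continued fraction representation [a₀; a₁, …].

[42; 1, 8, 1, 1, 2, 2]

⌊4933/115⌋ = 42, remainder 103
⌊115/103⌋ = 1, remainder 12
⌊103/12⌋ = 8, remainder 7
⌊12/7⌋ = 1, remainder 5
⌊7/5⌋ = 1, remainder 2
⌊5/2⌋ = 2, remainder 1
⌊2/1⌋ = 2, remainder 0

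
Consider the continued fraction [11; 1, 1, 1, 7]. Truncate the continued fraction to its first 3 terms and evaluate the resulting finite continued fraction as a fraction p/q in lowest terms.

23/2

a_0 = 11: 11/1
a_1 = 1: 12/1
a_2 = 1: 23/2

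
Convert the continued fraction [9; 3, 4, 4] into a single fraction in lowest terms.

512/55

Use the convergent recurrence hₖ = aₖ·hₖ₋₁ + hₖ₋₂ (and likewise for the denominators kₖ):
a_0 = 9: 9/1
a_1 = 3: 28/3
a_2 = 4: 121/13
a_3 = 4: 512/55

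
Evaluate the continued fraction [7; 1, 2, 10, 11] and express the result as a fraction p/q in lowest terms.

a_0 = 7: 7/1
a_1 = 1: 8/1
a_2 = 2: 23/3
a_3 = 10: 238/31
a_4 = 11: 2641/344

2641/344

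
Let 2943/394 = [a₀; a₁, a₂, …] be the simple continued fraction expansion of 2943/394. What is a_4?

⌊2943/394⌋ = 7, remainder 185
⌊394/185⌋ = 2, remainder 24
⌊185/24⌋ = 7, remainder 17
⌊24/17⌋ = 1, remainder 7
⌊17/7⌋ = 2, remainder 3

2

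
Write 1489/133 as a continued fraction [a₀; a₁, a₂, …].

1489 ÷ 133 → quotient 11, remainder 26
133 ÷ 26 → quotient 5, remainder 3
26 ÷ 3 → quotient 8, remainder 2
3 ÷ 2 → quotient 1, remainder 1
2 ÷ 1 → quotient 2, remainder 0

[11; 5, 8, 1, 2]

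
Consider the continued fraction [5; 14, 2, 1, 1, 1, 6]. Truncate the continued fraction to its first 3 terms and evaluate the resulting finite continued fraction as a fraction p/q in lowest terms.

147/29

Start with 2.
14 + 1/(2/1) = 14 + 1/2 = 29/2
5 + 1/(29/2) = 5 + 2/29 = 147/29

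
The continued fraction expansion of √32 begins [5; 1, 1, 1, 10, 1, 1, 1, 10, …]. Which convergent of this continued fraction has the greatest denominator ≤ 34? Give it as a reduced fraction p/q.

181/32

a_0 = 5: 5/1  (≤ bound)
a_1 = 1: 6/1  (≤ bound)
a_2 = 1: 11/2  (≤ bound)
a_3 = 1: 17/3  (≤ bound)
a_4 = 10: 181/32  (≤ bound)
a_5 = 1: 198/35  (> 34, stop)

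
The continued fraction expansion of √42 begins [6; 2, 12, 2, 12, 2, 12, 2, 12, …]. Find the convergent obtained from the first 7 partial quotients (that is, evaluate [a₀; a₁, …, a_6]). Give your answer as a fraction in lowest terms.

109194/16849

Start with 12.
2 + 1/(12/1) = 2 + 1/12 = 25/12
12 + 1/(25/12) = 12 + 12/25 = 312/25
2 + 1/(312/25) = 2 + 25/312 = 649/312
12 + 1/(649/312) = 12 + 312/649 = 8100/649
2 + 1/(8100/649) = 2 + 649/8100 = 16849/8100
6 + 1/(16849/8100) = 6 + 8100/16849 = 109194/16849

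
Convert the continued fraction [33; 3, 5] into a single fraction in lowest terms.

533/16

Work from the innermost term outward:
Start with 5.
3 + 1/(5/1) = 3 + 1/5 = 16/5
33 + 1/(16/5) = 33 + 5/16 = 533/16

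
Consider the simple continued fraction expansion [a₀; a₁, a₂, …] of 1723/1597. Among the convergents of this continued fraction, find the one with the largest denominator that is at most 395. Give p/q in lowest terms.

41/38

List convergents until the denominator exceeds the bound:
a_0 = 1: 1/1  (≤ bound)
a_1 = 12: 13/12  (≤ bound)
a_2 = 1: 14/13  (≤ bound)
a_3 = 2: 41/38  (≤ bound)
a_4 = 13: 547/507  (> 395, stop)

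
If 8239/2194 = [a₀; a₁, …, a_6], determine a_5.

Repeatedly divide and take the remainder:
⌊8239/2194⌋ = 3, remainder 1657
⌊2194/1657⌋ = 1, remainder 537
⌊1657/537⌋ = 3, remainder 46
⌊537/46⌋ = 11, remainder 31
⌊46/31⌋ = 1, remainder 15
⌊31/15⌋ = 2, remainder 1

2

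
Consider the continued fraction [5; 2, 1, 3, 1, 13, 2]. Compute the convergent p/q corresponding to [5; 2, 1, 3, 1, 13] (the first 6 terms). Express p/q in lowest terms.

1034/193

Work from the innermost term outward:
Start with 13.
1 + 1/(13/1) = 1 + 1/13 = 14/13
3 + 1/(14/13) = 3 + 13/14 = 55/14
1 + 1/(55/14) = 1 + 14/55 = 69/55
2 + 1/(69/55) = 2 + 55/69 = 193/69
5 + 1/(193/69) = 5 + 69/193 = 1034/193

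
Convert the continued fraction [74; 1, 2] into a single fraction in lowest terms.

224/3

Use the convergent recurrence hₖ = aₖ·hₖ₋₁ + hₖ₋₂ (and likewise for the denominators kₖ):
a_0 = 74: 74/1
a_1 = 1: 75/1
a_2 = 2: 224/3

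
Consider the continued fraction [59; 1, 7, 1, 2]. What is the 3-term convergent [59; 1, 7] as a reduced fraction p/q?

Start with 7.
1 + 1/(7/1) = 1 + 1/7 = 8/7
59 + 1/(8/7) = 59 + 7/8 = 479/8

479/8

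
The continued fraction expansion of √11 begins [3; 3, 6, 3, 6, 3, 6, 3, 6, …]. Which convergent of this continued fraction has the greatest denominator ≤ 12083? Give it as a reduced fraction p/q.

25077/7561

List convergents until the denominator exceeds the bound:
a_0 = 3: 3/1  (≤ bound)
a_1 = 3: 10/3  (≤ bound)
a_2 = 6: 63/19  (≤ bound)
a_3 = 3: 199/60  (≤ bound)
a_4 = 6: 1257/379  (≤ bound)
a_5 = 3: 3970/1197  (≤ bound)
a_6 = 6: 25077/7561  (≤ bound)
a_7 = 3: 79201/23880  (> 12083, stop)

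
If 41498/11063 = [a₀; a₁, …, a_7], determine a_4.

⌊41498/11063⌋ = 3, remainder 8309
⌊11063/8309⌋ = 1, remainder 2754
⌊8309/2754⌋ = 3, remainder 47
⌊2754/47⌋ = 58, remainder 28
⌊47/28⌋ = 1, remainder 19

1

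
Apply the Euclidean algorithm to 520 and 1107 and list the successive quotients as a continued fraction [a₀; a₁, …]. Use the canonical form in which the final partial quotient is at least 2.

[0; 2, 7, 1, 3, 5, 3]

⌊520/1107⌋ = 0, remainder 520
⌊1107/520⌋ = 2, remainder 67
⌊520/67⌋ = 7, remainder 51
⌊67/51⌋ = 1, remainder 16
⌊51/16⌋ = 3, remainder 3
⌊16/3⌋ = 5, remainder 1
⌊3/1⌋ = 3, remainder 0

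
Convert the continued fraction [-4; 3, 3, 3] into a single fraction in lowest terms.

Start with 3.
3 + 1/(3/1) = 3 + 1/3 = 10/3
3 + 1/(10/3) = 3 + 3/10 = 33/10
-4 + 1/(33/10) = -4 + 10/33 = -122/33

-122/33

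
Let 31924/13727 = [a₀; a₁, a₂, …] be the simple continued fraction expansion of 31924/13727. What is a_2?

14

31924 = 2·13727 + 4470, so a_0 = 2
13727 = 3·4470 + 317, so a_1 = 3
4470 = 14·317 + 32, so a_2 = 14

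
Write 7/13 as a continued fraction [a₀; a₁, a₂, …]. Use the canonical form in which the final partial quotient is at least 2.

[0; 1, 1, 6]

Apply division with remainder until the remainder is 0:
⌊7/13⌋ = 0, remainder 7
⌊13/7⌋ = 1, remainder 6
⌊7/6⌋ = 1, remainder 1
⌊6/1⌋ = 6, remainder 0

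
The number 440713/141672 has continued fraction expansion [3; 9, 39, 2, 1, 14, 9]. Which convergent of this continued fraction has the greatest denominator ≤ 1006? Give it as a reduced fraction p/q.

2218/713

List convergents until the denominator exceeds the bound:
a_0 = 3: 3/1  (≤ bound)
a_1 = 9: 28/9  (≤ bound)
a_2 = 39: 1095/352  (≤ bound)
a_3 = 2: 2218/713  (≤ bound)
a_4 = 1: 3313/1065  (> 1006, stop)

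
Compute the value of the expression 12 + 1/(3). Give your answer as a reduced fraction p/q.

a_0 = 12: 12/1
a_1 = 3: 37/3

37/3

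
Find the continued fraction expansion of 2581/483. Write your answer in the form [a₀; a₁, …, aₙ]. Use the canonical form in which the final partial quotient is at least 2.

Repeatedly divide and take the remainder:
2581 ÷ 483 → quotient 5, remainder 166
483 ÷ 166 → quotient 2, remainder 151
166 ÷ 151 → quotient 1, remainder 15
151 ÷ 15 → quotient 10, remainder 1
15 ÷ 1 → quotient 15, remainder 0

[5; 2, 1, 10, 15]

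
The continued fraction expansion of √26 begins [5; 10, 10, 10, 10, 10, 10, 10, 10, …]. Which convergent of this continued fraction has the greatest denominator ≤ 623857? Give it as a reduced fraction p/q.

a_0 = 5: 5/1  (≤ bound)
a_1 = 10: 51/10  (≤ bound)
a_2 = 10: 515/101  (≤ bound)
a_3 = 10: 5201/1020  (≤ bound)
a_4 = 10: 52525/10301  (≤ bound)
a_5 = 10: 530451/104030  (≤ bound)
a_6 = 10: 5357035/1050601  (> 623857, stop)

530451/104030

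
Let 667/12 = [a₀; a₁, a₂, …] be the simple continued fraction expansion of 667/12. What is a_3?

2

667 = 55·12 + 7, so a_0 = 55
12 = 1·7 + 5, so a_1 = 1
7 = 1·5 + 2, so a_2 = 1
5 = 2·2 + 1, so a_3 = 2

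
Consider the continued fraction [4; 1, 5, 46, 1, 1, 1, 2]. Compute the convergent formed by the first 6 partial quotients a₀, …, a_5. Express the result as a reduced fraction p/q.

Start with 1.
1 + 1/(1/1) = 1 + 1/1 = 2/1
46 + 1/(2/1) = 46 + 1/2 = 93/2
5 + 1/(93/2) = 5 + 2/93 = 467/93
1 + 1/(467/93) = 1 + 93/467 = 560/467
4 + 1/(560/467) = 4 + 467/560 = 2707/560

2707/560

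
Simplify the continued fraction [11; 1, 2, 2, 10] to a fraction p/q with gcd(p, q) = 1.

855/73

a_0 = 11: 11/1
a_1 = 1: 12/1
a_2 = 2: 35/3
a_3 = 2: 82/7
a_4 = 10: 855/73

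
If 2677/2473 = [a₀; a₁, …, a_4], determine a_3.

Repeatedly divide and take the remainder:
⌊2677/2473⌋ = 1, remainder 204
⌊2473/204⌋ = 12, remainder 25
⌊204/25⌋ = 8, remainder 4
⌊25/4⌋ = 6, remainder 1

6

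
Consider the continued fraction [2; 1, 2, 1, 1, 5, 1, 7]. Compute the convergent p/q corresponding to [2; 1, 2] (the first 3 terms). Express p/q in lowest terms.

8/3

Build up convergents one term at a time:
a_0 = 2: 2/1
a_1 = 1: 3/1
a_2 = 2: 8/3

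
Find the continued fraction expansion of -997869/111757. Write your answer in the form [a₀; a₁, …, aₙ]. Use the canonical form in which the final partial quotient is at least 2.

[-9; 14, 14, 1, 2, 6, 9, 3]

⌊-997869/111757⌋ = -9, remainder 7944
⌊111757/7944⌋ = 14, remainder 541
⌊7944/541⌋ = 14, remainder 370
⌊541/370⌋ = 1, remainder 171
⌊370/171⌋ = 2, remainder 28
⌊171/28⌋ = 6, remainder 3
⌊28/3⌋ = 9, remainder 1
⌊3/1⌋ = 3, remainder 0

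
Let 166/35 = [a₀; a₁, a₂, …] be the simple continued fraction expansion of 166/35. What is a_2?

2

⌊166/35⌋ = 4, remainder 26
⌊35/26⌋ = 1, remainder 9
⌊26/9⌋ = 2, remainder 8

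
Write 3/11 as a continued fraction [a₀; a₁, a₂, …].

Run the Euclidean algorithm, recording each quotient:
3 ÷ 11 → quotient 0, remainder 3
11 ÷ 3 → quotient 3, remainder 2
3 ÷ 2 → quotient 1, remainder 1
2 ÷ 1 → quotient 2, remainder 0

[0; 3, 1, 2]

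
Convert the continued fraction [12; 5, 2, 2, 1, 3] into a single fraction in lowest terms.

1718/141

Build up convergents one term at a time:
a_0 = 12: 12/1
a_1 = 5: 61/5
a_2 = 2: 134/11
a_3 = 2: 329/27
a_4 = 1: 463/38
a_5 = 3: 1718/141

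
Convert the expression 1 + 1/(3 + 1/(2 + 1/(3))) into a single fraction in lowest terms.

31/24

Start with 3.
2 + 1/(3/1) = 2 + 1/3 = 7/3
3 + 1/(7/3) = 3 + 3/7 = 24/7
1 + 1/(24/7) = 1 + 7/24 = 31/24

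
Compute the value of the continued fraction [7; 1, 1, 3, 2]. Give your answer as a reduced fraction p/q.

Use the convergent recurrence hₖ = aₖ·hₖ₋₁ + hₖ₋₂ (and likewise for the denominators kₖ):
a_0 = 7: 7/1
a_1 = 1: 8/1
a_2 = 1: 15/2
a_3 = 3: 53/7
a_4 = 2: 121/16

121/16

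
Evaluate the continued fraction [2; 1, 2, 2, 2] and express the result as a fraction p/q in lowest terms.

a_0 = 2: 2/1
a_1 = 1: 3/1
a_2 = 2: 8/3
a_3 = 2: 19/7
a_4 = 2: 46/17

46/17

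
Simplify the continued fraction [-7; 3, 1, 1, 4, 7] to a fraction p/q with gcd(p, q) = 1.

-1552/231

a_0 = -7: -7/1
a_1 = 3: -20/3
a_2 = 1: -27/4
a_3 = 1: -47/7
a_4 = 4: -215/32
a_5 = 7: -1552/231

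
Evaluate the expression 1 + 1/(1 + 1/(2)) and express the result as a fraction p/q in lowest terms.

Starting at the tail and folding back:
Start with 2.
1 + 1/(2/1) = 1 + 1/2 = 3/2
1 + 1/(3/2) = 1 + 2/3 = 5/3

5/3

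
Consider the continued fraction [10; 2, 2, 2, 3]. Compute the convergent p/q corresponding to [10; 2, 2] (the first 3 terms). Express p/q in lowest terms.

52/5

a_0 = 10: 10/1
a_1 = 2: 21/2
a_2 = 2: 52/5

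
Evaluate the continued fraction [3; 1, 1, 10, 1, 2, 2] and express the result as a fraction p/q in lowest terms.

553/157

Use the convergent recurrence hₖ = aₖ·hₖ₋₁ + hₖ₋₂ (and likewise for the denominators kₖ):
a_0 = 3: 3/1
a_1 = 1: 4/1
a_2 = 1: 7/2
a_3 = 10: 74/21
a_4 = 1: 81/23
a_5 = 2: 236/67
a_6 = 2: 553/157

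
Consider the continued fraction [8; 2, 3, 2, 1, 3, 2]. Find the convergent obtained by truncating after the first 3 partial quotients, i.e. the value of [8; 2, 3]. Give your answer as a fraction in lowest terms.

a_0 = 8: 8/1
a_1 = 2: 17/2
a_2 = 3: 59/7

59/7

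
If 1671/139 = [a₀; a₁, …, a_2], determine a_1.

Apply division with remainder until the remainder is 0:
1671 = 12·139 + 3, so a_0 = 12
139 = 46·3 + 1, so a_1 = 46

46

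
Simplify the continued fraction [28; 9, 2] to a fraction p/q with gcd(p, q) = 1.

Start with 2.
9 + 1/(2/1) = 9 + 1/2 = 19/2
28 + 1/(19/2) = 28 + 2/19 = 534/19

534/19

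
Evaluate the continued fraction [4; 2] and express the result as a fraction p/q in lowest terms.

9/2

a_0 = 4: 4/1
a_1 = 2: 9/2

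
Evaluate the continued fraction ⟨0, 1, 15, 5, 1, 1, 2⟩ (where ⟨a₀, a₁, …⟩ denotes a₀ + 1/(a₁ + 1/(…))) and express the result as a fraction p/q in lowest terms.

Starting at the tail and folding back:
Start with 2.
1 + 1/(2/1) = 1 + 1/2 = 3/2
1 + 1/(3/2) = 1 + 2/3 = 5/3
5 + 1/(5/3) = 5 + 3/5 = 28/5
15 + 1/(28/5) = 15 + 5/28 = 425/28
1 + 1/(425/28) = 1 + 28/425 = 453/425
0 + 1/(453/425) = 0 + 425/453 = 425/453

425/453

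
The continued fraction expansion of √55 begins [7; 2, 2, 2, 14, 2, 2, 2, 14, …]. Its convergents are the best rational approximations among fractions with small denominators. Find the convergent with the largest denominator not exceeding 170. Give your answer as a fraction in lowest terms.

89/12

a_0 = 7: 7/1  (≤ bound)
a_1 = 2: 15/2  (≤ bound)
a_2 = 2: 37/5  (≤ bound)
a_3 = 2: 89/12  (≤ bound)
a_4 = 14: 1283/173  (> 170, stop)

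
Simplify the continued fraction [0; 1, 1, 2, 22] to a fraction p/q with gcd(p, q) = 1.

Compute successive convergents:
a_0 = 0: 0/1
a_1 = 1: 1/1
a_2 = 1: 1/2
a_3 = 2: 3/5
a_4 = 22: 67/112

67/112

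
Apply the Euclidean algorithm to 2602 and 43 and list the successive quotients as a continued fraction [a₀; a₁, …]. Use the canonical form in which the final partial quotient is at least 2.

⌊2602/43⌋ = 60, remainder 22
⌊43/22⌋ = 1, remainder 21
⌊22/21⌋ = 1, remainder 1
⌊21/1⌋ = 21, remainder 0

[60; 1, 1, 21]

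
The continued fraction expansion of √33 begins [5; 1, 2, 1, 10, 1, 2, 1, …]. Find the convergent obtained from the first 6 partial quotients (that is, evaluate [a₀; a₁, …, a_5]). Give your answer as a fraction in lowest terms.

Collapse the nested fraction from the inside out:
Start with 1.
10 + 1/(1/1) = 10 + 1/1 = 11/1
1 + 1/(11/1) = 1 + 1/11 = 12/11
2 + 1/(12/11) = 2 + 11/12 = 35/12
1 + 1/(35/12) = 1 + 12/35 = 47/35
5 + 1/(47/35) = 5 + 35/47 = 270/47

270/47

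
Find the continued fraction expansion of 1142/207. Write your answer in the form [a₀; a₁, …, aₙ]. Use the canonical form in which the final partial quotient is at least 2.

Repeatedly divide and take the remainder:
1142 = 5·207 + 107, so a_0 = 5
207 = 1·107 + 100, so a_1 = 1
107 = 1·100 + 7, so a_2 = 1
100 = 14·7 + 2, so a_3 = 14
7 = 3·2 + 1, so a_4 = 3
2 = 2·1 + 0, so a_5 = 2

[5; 1, 1, 14, 3, 2]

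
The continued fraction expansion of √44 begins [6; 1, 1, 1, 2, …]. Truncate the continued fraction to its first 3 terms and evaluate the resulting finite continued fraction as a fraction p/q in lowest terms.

Start with 1.
1 + 1/(1/1) = 1 + 1/1 = 2/1
6 + 1/(2/1) = 6 + 1/2 = 13/2

13/2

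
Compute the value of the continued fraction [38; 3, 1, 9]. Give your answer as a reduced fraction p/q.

Start with 9.
1 + 1/(9/1) = 1 + 1/9 = 10/9
3 + 1/(10/9) = 3 + 9/10 = 39/10
38 + 1/(39/10) = 38 + 10/39 = 1492/39

1492/39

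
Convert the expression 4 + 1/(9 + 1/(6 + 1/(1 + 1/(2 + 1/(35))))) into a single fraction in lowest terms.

26583/6469

Build up convergents one term at a time:
a_0 = 4: 4/1
a_1 = 9: 37/9
a_2 = 6: 226/55
a_3 = 1: 263/64
a_4 = 2: 752/183
a_5 = 35: 26583/6469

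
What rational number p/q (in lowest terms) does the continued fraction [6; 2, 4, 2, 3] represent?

445/69

Build up convergents one term at a time:
a_0 = 6: 6/1
a_1 = 2: 13/2
a_2 = 4: 58/9
a_3 = 2: 129/20
a_4 = 3: 445/69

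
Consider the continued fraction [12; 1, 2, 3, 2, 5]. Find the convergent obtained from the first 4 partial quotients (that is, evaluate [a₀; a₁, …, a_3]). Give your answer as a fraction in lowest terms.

127/10

Start with 3.
2 + 1/(3/1) = 2 + 1/3 = 7/3
1 + 1/(7/3) = 1 + 3/7 = 10/7
12 + 1/(10/7) = 12 + 7/10 = 127/10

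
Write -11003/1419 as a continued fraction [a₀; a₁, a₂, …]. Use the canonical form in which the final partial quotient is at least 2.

[-8; 4, 15, 5, 1, 3]

⌊-11003/1419⌋ = -8, remainder 349
⌊1419/349⌋ = 4, remainder 23
⌊349/23⌋ = 15, remainder 4
⌊23/4⌋ = 5, remainder 3
⌊4/3⌋ = 1, remainder 1
⌊3/1⌋ = 3, remainder 0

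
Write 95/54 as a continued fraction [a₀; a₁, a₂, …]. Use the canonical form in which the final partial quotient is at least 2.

95 = 1·54 + 41, so a_0 = 1
54 = 1·41 + 13, so a_1 = 1
41 = 3·13 + 2, so a_2 = 3
13 = 6·2 + 1, so a_3 = 6
2 = 2·1 + 0, so a_4 = 2

[1; 1, 3, 6, 2]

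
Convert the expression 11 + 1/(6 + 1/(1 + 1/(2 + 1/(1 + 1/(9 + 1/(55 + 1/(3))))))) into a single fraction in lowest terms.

487615/43739

Start with 3.
55 + 1/(3/1) = 55 + 1/3 = 166/3
9 + 1/(166/3) = 9 + 3/166 = 1497/166
1 + 1/(1497/166) = 1 + 166/1497 = 1663/1497
2 + 1/(1663/1497) = 2 + 1497/1663 = 4823/1663
1 + 1/(4823/1663) = 1 + 1663/4823 = 6486/4823
6 + 1/(6486/4823) = 6 + 4823/6486 = 43739/6486
11 + 1/(43739/6486) = 11 + 6486/43739 = 487615/43739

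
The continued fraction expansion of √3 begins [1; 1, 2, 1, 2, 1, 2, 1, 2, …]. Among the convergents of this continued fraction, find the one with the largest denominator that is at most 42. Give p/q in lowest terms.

71/41

List convergents until the denominator exceeds the bound:
a_0 = 1: 1/1  (≤ bound)
a_1 = 1: 2/1  (≤ bound)
a_2 = 2: 5/3  (≤ bound)
a_3 = 1: 7/4  (≤ bound)
a_4 = 2: 19/11  (≤ bound)
a_5 = 1: 26/15  (≤ bound)
a_6 = 2: 71/41  (≤ bound)
a_7 = 1: 97/56  (> 42, stop)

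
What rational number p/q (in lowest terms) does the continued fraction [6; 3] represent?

19/3

a_0 = 6: 6/1
a_1 = 3: 19/3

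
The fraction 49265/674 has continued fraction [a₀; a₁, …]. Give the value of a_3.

⌊49265/674⌋ = 73, remainder 63
⌊674/63⌋ = 10, remainder 44
⌊63/44⌋ = 1, remainder 19
⌊44/19⌋ = 2, remainder 6

2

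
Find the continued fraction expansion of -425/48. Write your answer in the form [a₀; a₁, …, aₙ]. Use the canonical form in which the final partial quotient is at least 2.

[-9; 6, 1, 6]

-425 ÷ 48 → quotient -9, remainder 7
48 ÷ 7 → quotient 6, remainder 6
7 ÷ 6 → quotient 1, remainder 1
6 ÷ 1 → quotient 6, remainder 0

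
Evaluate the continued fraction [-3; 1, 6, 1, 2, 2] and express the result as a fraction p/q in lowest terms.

-115/54

Start with 2.
2 + 1/(2/1) = 2 + 1/2 = 5/2
1 + 1/(5/2) = 1 + 2/5 = 7/5
6 + 1/(7/5) = 6 + 5/7 = 47/7
1 + 1/(47/7) = 1 + 7/47 = 54/47
-3 + 1/(54/47) = -3 + 47/54 = -115/54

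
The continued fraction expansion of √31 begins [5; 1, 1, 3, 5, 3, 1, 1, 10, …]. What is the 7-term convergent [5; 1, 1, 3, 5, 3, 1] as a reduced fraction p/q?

a_0 = 5: 5/1
a_1 = 1: 6/1
a_2 = 1: 11/2
a_3 = 3: 39/7
a_4 = 5: 206/37
a_5 = 3: 657/118
a_6 = 1: 863/155

863/155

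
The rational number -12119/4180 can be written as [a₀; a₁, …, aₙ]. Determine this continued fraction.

⌊-12119/4180⌋ = -3, remainder 421
⌊4180/421⌋ = 9, remainder 391
⌊421/391⌋ = 1, remainder 30
⌊391/30⌋ = 13, remainder 1
⌊30/1⌋ = 30, remainder 0

[-3; 9, 1, 13, 30]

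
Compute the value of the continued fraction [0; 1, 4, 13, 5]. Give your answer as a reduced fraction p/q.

269/335

Starting at the tail and folding back:
Start with 5.
13 + 1/(5/1) = 13 + 1/5 = 66/5
4 + 1/(66/5) = 4 + 5/66 = 269/66
1 + 1/(269/66) = 1 + 66/269 = 335/269
0 + 1/(335/269) = 0 + 269/335 = 269/335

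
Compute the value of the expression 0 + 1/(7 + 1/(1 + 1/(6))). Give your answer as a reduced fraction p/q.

a_0 = 0: 0/1
a_1 = 7: 1/7
a_2 = 1: 1/8
a_3 = 6: 7/55

7/55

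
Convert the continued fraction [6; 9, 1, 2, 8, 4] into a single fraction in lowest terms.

Start with 4.
8 + 1/(4/1) = 8 + 1/4 = 33/4
2 + 1/(33/4) = 2 + 4/33 = 70/33
1 + 1/(70/33) = 1 + 33/70 = 103/70
9 + 1/(103/70) = 9 + 70/103 = 997/103
6 + 1/(997/103) = 6 + 103/997 = 6085/997

6085/997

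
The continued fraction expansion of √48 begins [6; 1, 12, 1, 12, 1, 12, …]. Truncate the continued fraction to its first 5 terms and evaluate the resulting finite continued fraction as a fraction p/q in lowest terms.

1254/181

Starting at the tail and folding back:
Start with 12.
1 + 1/(12/1) = 1 + 1/12 = 13/12
12 + 1/(13/12) = 12 + 12/13 = 168/13
1 + 1/(168/13) = 1 + 13/168 = 181/168
6 + 1/(181/168) = 6 + 168/181 = 1254/181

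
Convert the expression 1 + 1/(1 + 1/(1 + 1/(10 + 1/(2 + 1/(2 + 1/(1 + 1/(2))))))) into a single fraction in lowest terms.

a_0 = 1: 1/1
a_1 = 1: 2/1
a_2 = 1: 3/2
a_3 = 10: 32/21
a_4 = 2: 67/44
a_5 = 2: 166/109
a_6 = 1: 233/153
a_7 = 2: 632/415

632/415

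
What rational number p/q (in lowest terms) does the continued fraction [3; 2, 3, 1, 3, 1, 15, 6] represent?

Start with 6.
15 + 1/(6/1) = 15 + 1/6 = 91/6
1 + 1/(91/6) = 1 + 6/91 = 97/91
3 + 1/(97/91) = 3 + 91/97 = 382/97
1 + 1/(382/97) = 1 + 97/382 = 479/382
3 + 1/(479/382) = 3 + 382/479 = 1819/479
2 + 1/(1819/479) = 2 + 479/1819 = 4117/1819
3 + 1/(4117/1819) = 3 + 1819/4117 = 14170/4117

14170/4117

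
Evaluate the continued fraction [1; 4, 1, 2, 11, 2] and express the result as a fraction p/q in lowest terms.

Use the convergent recurrence hₖ = aₖ·hₖ₋₁ + hₖ₋₂ (and likewise for the denominators kₖ):
a_0 = 1: 1/1
a_1 = 4: 5/4
a_2 = 1: 6/5
a_3 = 2: 17/14
a_4 = 11: 193/159
a_5 = 2: 403/332

403/332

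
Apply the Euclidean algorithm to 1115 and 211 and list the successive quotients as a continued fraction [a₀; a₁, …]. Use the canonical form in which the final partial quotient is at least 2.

1115 = 5·211 + 60, so a_0 = 5
211 = 3·60 + 31, so a_1 = 3
60 = 1·31 + 29, so a_2 = 1
31 = 1·29 + 2, so a_3 = 1
29 = 14·2 + 1, so a_4 = 14
2 = 2·1 + 0, so a_5 = 2

[5; 3, 1, 1, 14, 2]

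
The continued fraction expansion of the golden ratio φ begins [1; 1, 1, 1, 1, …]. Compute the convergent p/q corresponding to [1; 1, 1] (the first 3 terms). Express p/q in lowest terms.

3/2

Start with 1.
1 + 1/(1/1) = 1 + 1/1 = 2/1
1 + 1/(2/1) = 1 + 1/2 = 3/2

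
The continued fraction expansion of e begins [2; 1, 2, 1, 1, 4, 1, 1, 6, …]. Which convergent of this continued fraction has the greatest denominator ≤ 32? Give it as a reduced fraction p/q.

List convergents until the denominator exceeds the bound:
a_0 = 2: 2/1  (≤ bound)
a_1 = 1: 3/1  (≤ bound)
a_2 = 2: 8/3  (≤ bound)
a_3 = 1: 11/4  (≤ bound)
a_4 = 1: 19/7  (≤ bound)
a_5 = 4: 87/32  (≤ bound)
a_6 = 1: 106/39  (> 32, stop)

87/32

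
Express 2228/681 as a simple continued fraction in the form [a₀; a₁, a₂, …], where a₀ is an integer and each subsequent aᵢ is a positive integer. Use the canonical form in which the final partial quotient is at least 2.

Repeatedly divide and take the remainder:
2228 = 3·681 + 185, so a_0 = 3
681 = 3·185 + 126, so a_1 = 3
185 = 1·126 + 59, so a_2 = 1
126 = 2·59 + 8, so a_3 = 2
59 = 7·8 + 3, so a_4 = 7
8 = 2·3 + 2, so a_5 = 2
3 = 1·2 + 1, so a_6 = 1
2 = 2·1 + 0, so a_7 = 2

[3; 3, 1, 2, 7, 2, 1, 2]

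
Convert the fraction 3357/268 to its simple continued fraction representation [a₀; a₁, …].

Apply division with remainder until the remainder is 0:
3357 = 12·268 + 141, so a_0 = 12
268 = 1·141 + 127, so a_1 = 1
141 = 1·127 + 14, so a_2 = 1
127 = 9·14 + 1, so a_3 = 9
14 = 14·1 + 0, so a_4 = 14

[12; 1, 1, 9, 14]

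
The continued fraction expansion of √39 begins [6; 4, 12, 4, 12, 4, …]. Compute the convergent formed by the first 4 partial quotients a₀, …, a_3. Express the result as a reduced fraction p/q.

a_0 = 6: 6/1
a_1 = 4: 25/4
a_2 = 12: 306/49
a_3 = 4: 1249/200

1249/200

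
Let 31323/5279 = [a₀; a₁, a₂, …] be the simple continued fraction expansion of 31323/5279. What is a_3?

31323 = 5·5279 + 4928, so a_0 = 5
5279 = 1·4928 + 351, so a_1 = 1
4928 = 14·351 + 14, so a_2 = 14
351 = 25·14 + 1, so a_3 = 25

25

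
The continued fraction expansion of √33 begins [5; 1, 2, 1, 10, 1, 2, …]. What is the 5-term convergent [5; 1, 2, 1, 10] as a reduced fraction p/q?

Collapse the nested fraction from the inside out:
Start with 10.
1 + 1/(10/1) = 1 + 1/10 = 11/10
2 + 1/(11/10) = 2 + 10/11 = 32/11
1 + 1/(32/11) = 1 + 11/32 = 43/32
5 + 1/(43/32) = 5 + 32/43 = 247/43

247/43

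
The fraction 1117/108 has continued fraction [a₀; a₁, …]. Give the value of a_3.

⌊1117/108⌋ = 10, remainder 37
⌊108/37⌋ = 2, remainder 34
⌊37/34⌋ = 1, remainder 3
⌊34/3⌋ = 11, remainder 1

11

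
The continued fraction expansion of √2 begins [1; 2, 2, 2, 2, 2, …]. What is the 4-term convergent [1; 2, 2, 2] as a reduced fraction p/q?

Use the convergent recurrence hₖ = aₖ·hₖ₋₁ + hₖ₋₂ (and likewise for the denominators kₖ):
a_0 = 1: 1/1
a_1 = 2: 3/2
a_2 = 2: 7/5
a_3 = 2: 17/12

17/12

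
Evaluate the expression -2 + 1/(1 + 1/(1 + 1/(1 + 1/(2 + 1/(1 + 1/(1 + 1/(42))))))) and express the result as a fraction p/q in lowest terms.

-1107/809

Start with 42.
1 + 1/(42/1) = 1 + 1/42 = 43/42
1 + 1/(43/42) = 1 + 42/43 = 85/43
2 + 1/(85/43) = 2 + 43/85 = 213/85
1 + 1/(213/85) = 1 + 85/213 = 298/213
1 + 1/(298/213) = 1 + 213/298 = 511/298
1 + 1/(511/298) = 1 + 298/511 = 809/511
-2 + 1/(809/511) = -2 + 511/809 = -1107/809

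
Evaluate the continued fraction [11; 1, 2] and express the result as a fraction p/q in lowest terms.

Compute successive convergents:
a_0 = 11: 11/1
a_1 = 1: 12/1
a_2 = 2: 35/3

35/3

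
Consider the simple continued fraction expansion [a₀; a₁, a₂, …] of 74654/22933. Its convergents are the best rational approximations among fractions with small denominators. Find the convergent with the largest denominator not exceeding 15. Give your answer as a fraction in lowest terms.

a_0 = 3: 3/1  (≤ bound)
a_1 = 3: 10/3  (≤ bound)
a_2 = 1: 13/4  (≤ bound)
a_3 = 11: 153/47  (> 15, stop)

13/4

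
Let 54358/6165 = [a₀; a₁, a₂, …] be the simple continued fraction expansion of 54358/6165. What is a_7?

54358 = 8·6165 + 5038, so a_0 = 8
6165 = 1·5038 + 1127, so a_1 = 1
5038 = 4·1127 + 530, so a_2 = 4
1127 = 2·530 + 67, so a_3 = 2
530 = 7·67 + 61, so a_4 = 7
67 = 1·61 + 6, so a_5 = 1
61 = 10·6 + 1, so a_6 = 10
6 = 6·1 + 0, so a_7 = 6

6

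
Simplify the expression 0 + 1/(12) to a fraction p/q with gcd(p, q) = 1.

Use the convergent recurrence hₖ = aₖ·hₖ₋₁ + hₖ₋₂ (and likewise for the denominators kₖ):
a_0 = 0: 0/1
a_1 = 12: 1/12

1/12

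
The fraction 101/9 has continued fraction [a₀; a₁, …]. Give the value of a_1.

101 ÷ 9 → quotient 11, remainder 2
9 ÷ 2 → quotient 4, remainder 1

4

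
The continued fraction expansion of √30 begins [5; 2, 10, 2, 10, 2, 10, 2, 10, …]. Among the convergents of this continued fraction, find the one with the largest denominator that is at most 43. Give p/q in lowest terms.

115/21

List convergents until the denominator exceeds the bound:
a_0 = 5: 5/1  (≤ bound)
a_1 = 2: 11/2  (≤ bound)
a_2 = 10: 115/21  (≤ bound)
a_3 = 2: 241/44  (> 43, stop)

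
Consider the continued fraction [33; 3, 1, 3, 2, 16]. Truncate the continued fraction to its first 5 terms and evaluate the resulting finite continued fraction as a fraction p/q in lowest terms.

1131/34

a_0 = 33: 33/1
a_1 = 3: 100/3
a_2 = 1: 133/4
a_3 = 3: 499/15
a_4 = 2: 1131/34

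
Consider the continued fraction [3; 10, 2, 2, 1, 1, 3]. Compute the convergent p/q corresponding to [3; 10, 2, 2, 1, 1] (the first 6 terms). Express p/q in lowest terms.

387/125

Start with 1.
1 + 1/(1/1) = 1 + 1/1 = 2/1
2 + 1/(2/1) = 2 + 1/2 = 5/2
2 + 1/(5/2) = 2 + 2/5 = 12/5
10 + 1/(12/5) = 10 + 5/12 = 125/12
3 + 1/(125/12) = 3 + 12/125 = 387/125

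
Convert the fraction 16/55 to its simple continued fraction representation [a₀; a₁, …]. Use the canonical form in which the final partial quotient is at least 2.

[0; 3, 2, 3, 2]

16 ÷ 55 → quotient 0, remainder 16
55 ÷ 16 → quotient 3, remainder 7
16 ÷ 7 → quotient 2, remainder 2
7 ÷ 2 → quotient 3, remainder 1
2 ÷ 1 → quotient 2, remainder 0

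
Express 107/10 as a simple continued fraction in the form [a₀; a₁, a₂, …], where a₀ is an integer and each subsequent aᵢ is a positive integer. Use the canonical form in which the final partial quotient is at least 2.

[10; 1, 2, 3]

Apply division with remainder until the remainder is 0:
⌊107/10⌋ = 10, remainder 7
⌊10/7⌋ = 1, remainder 3
⌊7/3⌋ = 2, remainder 1
⌊3/1⌋ = 3, remainder 0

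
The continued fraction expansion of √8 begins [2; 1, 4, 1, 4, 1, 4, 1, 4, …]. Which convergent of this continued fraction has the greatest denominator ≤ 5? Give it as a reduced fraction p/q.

List convergents until the denominator exceeds the bound:
a_0 = 2: 2/1  (≤ bound)
a_1 = 1: 3/1  (≤ bound)
a_2 = 4: 14/5  (≤ bound)
a_3 = 1: 17/6  (> 5, stop)

14/5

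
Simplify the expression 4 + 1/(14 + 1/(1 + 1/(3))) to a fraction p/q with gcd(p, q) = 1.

240/59

Build up convergents one term at a time:
a_0 = 4: 4/1
a_1 = 14: 57/14
a_2 = 1: 61/15
a_3 = 3: 240/59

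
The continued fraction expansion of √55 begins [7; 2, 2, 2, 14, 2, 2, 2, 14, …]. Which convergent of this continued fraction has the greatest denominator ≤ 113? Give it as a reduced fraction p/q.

List convergents until the denominator exceeds the bound:
a_0 = 7: 7/1  (≤ bound)
a_1 = 2: 15/2  (≤ bound)
a_2 = 2: 37/5  (≤ bound)
a_3 = 2: 89/12  (≤ bound)
a_4 = 14: 1283/173  (> 113, stop)

89/12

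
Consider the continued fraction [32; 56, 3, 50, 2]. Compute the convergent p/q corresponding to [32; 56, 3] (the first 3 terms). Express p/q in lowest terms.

5411/169

Starting at the tail and folding back:
Start with 3.
56 + 1/(3/1) = 56 + 1/3 = 169/3
32 + 1/(169/3) = 32 + 3/169 = 5411/169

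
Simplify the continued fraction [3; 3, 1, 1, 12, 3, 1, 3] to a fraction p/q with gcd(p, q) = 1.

Work from the innermost term outward:
Start with 3.
1 + 1/(3/1) = 1 + 1/3 = 4/3
3 + 1/(4/3) = 3 + 3/4 = 15/4
12 + 1/(15/4) = 12 + 4/15 = 184/15
1 + 1/(184/15) = 1 + 15/184 = 199/184
1 + 1/(199/184) = 1 + 184/199 = 383/199
3 + 1/(383/199) = 3 + 199/383 = 1348/383
3 + 1/(1348/383) = 3 + 383/1348 = 4427/1348

4427/1348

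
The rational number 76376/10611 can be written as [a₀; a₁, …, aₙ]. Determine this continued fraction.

⌊76376/10611⌋ = 7, remainder 2099
⌊10611/2099⌋ = 5, remainder 116
⌊2099/116⌋ = 18, remainder 11
⌊116/11⌋ = 10, remainder 6
⌊11/6⌋ = 1, remainder 5
⌊6/5⌋ = 1, remainder 1
⌊5/1⌋ = 5, remainder 0

[7; 5, 18, 10, 1, 1, 5]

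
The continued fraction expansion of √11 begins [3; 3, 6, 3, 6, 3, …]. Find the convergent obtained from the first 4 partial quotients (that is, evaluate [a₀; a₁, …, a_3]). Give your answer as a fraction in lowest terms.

Start with 3.
6 + 1/(3/1) = 6 + 1/3 = 19/3
3 + 1/(19/3) = 3 + 3/19 = 60/19
3 + 1/(60/19) = 3 + 19/60 = 199/60

199/60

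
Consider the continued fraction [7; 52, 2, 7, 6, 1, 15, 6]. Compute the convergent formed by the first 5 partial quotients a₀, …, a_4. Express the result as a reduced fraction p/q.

33881/4827

Work from the innermost term outward:
Start with 6.
7 + 1/(6/1) = 7 + 1/6 = 43/6
2 + 1/(43/6) = 2 + 6/43 = 92/43
52 + 1/(92/43) = 52 + 43/92 = 4827/92
7 + 1/(4827/92) = 7 + 92/4827 = 33881/4827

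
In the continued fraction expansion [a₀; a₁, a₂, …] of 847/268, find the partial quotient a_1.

6

847 = 3·268 + 43, so a_0 = 3
268 = 6·43 + 10, so a_1 = 6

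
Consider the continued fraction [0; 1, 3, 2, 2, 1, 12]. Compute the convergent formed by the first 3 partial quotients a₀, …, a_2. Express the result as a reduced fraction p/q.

Collapse the nested fraction from the inside out:
Start with 3.
1 + 1/(3/1) = 1 + 1/3 = 4/3
0 + 1/(4/3) = 0 + 3/4 = 3/4

3/4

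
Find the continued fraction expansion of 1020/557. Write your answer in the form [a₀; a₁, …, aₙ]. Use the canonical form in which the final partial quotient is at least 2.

1020 = 1·557 + 463, so a_0 = 1
557 = 1·463 + 94, so a_1 = 1
463 = 4·94 + 87, so a_2 = 4
94 = 1·87 + 7, so a_3 = 1
87 = 12·7 + 3, so a_4 = 12
7 = 2·3 + 1, so a_5 = 2
3 = 3·1 + 0, so a_6 = 3

[1; 1, 4, 1, 12, 2, 3]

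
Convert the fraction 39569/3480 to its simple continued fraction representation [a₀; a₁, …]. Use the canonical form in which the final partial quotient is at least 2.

[11; 2, 1, 2, 3, 42, 1, 2]

39569 ÷ 3480 → quotient 11, remainder 1289
3480 ÷ 1289 → quotient 2, remainder 902
1289 ÷ 902 → quotient 1, remainder 387
902 ÷ 387 → quotient 2, remainder 128
387 ÷ 128 → quotient 3, remainder 3
128 ÷ 3 → quotient 42, remainder 2
3 ÷ 2 → quotient 1, remainder 1
2 ÷ 1 → quotient 2, remainder 0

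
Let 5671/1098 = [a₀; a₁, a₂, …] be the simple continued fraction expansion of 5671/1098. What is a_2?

15

5671 = 5·1098 + 181, so a_0 = 5
1098 = 6·181 + 12, so a_1 = 6
181 = 15·12 + 1, so a_2 = 15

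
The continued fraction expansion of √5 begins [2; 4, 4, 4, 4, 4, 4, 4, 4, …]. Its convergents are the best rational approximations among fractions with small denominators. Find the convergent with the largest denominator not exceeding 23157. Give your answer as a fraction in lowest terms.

a_0 = 2: 2/1  (≤ bound)
a_1 = 4: 9/4  (≤ bound)
a_2 = 4: 38/17  (≤ bound)
a_3 = 4: 161/72  (≤ bound)
a_4 = 4: 682/305  (≤ bound)
a_5 = 4: 2889/1292  (≤ bound)
a_6 = 4: 12238/5473  (≤ bound)
a_7 = 4: 51841/23184  (> 23157, stop)

12238/5473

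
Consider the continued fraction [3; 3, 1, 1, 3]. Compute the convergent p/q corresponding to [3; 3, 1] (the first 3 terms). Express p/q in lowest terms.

13/4

Work from the innermost term outward:
Start with 1.
3 + 1/(1/1) = 3 + 1/1 = 4/1
3 + 1/(4/1) = 3 + 1/4 = 13/4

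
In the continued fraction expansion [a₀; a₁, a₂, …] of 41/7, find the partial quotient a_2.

41 ÷ 7 → quotient 5, remainder 6
7 ÷ 6 → quotient 1, remainder 1
6 ÷ 1 → quotient 6, remainder 0

6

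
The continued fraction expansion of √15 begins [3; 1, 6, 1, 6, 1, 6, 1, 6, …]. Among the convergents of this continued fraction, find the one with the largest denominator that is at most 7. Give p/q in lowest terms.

27/7

a_0 = 3: 3/1  (≤ bound)
a_1 = 1: 4/1  (≤ bound)
a_2 = 6: 27/7  (≤ bound)
a_3 = 1: 31/8  (> 7, stop)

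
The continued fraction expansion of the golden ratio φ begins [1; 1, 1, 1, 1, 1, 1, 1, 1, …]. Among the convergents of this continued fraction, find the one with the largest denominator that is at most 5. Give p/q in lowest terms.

a_0 = 1: 1/1  (≤ bound)
a_1 = 1: 2/1  (≤ bound)
a_2 = 1: 3/2  (≤ bound)
a_3 = 1: 5/3  (≤ bound)
a_4 = 1: 8/5  (≤ bound)
a_5 = 1: 13/8  (> 5, stop)

8/5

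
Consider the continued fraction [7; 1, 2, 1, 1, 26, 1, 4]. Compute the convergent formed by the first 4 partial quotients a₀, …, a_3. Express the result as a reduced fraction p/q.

Start with 1.
2 + 1/(1/1) = 2 + 1/1 = 3/1
1 + 1/(3/1) = 1 + 1/3 = 4/3
7 + 1/(4/3) = 7 + 3/4 = 31/4

31/4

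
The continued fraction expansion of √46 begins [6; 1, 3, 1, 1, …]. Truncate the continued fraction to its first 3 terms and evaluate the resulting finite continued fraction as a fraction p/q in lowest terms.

27/4

a_0 = 6: 6/1
a_1 = 1: 7/1
a_2 = 3: 27/4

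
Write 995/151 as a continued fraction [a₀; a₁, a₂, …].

[6; 1, 1, 2, 3, 2, 1, 2]

⌊995/151⌋ = 6, remainder 89
⌊151/89⌋ = 1, remainder 62
⌊89/62⌋ = 1, remainder 27
⌊62/27⌋ = 2, remainder 8
⌊27/8⌋ = 3, remainder 3
⌊8/3⌋ = 2, remainder 2
⌊3/2⌋ = 1, remainder 1
⌊2/1⌋ = 2, remainder 0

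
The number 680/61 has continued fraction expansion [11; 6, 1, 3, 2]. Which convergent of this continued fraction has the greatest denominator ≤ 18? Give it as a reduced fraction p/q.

78/7

a_0 = 11: 11/1  (≤ bound)
a_1 = 6: 67/6  (≤ bound)
a_2 = 1: 78/7  (≤ bound)
a_3 = 3: 301/27  (> 18, stop)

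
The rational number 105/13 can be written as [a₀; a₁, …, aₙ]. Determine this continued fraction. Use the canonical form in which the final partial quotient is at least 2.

[8; 13]

⌊105/13⌋ = 8, remainder 1
⌊13/1⌋ = 13, remainder 0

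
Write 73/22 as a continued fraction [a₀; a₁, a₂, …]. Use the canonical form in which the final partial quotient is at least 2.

Apply division with remainder until the remainder is 0:
73 ÷ 22 → quotient 3, remainder 7
22 ÷ 7 → quotient 3, remainder 1
7 ÷ 1 → quotient 7, remainder 0

[3; 3, 7]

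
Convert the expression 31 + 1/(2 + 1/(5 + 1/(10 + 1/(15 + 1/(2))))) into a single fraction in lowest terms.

a_0 = 31: 31/1
a_1 = 2: 63/2
a_2 = 5: 346/11
a_3 = 10: 3523/112
a_4 = 15: 53191/1691
a_5 = 2: 109905/3494

109905/3494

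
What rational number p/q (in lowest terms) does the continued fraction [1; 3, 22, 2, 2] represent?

a_0 = 1: 1/1
a_1 = 3: 4/3
a_2 = 22: 89/67
a_3 = 2: 182/137
a_4 = 2: 453/341

453/341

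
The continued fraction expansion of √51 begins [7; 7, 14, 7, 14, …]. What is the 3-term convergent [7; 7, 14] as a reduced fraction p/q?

Compute successive convergents:
a_0 = 7: 7/1
a_1 = 7: 50/7
a_2 = 14: 707/99

707/99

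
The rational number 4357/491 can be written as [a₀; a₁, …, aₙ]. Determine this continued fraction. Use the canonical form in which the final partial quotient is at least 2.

[8; 1, 6, 1, 11, 2, 2]

4357 ÷ 491 → quotient 8, remainder 429
491 ÷ 429 → quotient 1, remainder 62
429 ÷ 62 → quotient 6, remainder 57
62 ÷ 57 → quotient 1, remainder 5
57 ÷ 5 → quotient 11, remainder 2
5 ÷ 2 → quotient 2, remainder 1
2 ÷ 1 → quotient 2, remainder 0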